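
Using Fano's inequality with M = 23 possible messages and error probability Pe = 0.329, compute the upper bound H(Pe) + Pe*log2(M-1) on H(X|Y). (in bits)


H(Pe) = -Pe*log2(Pe) - (1-Pe)*log2(1-Pe) = -0.329*log2(0.329) - 0.671*log2(0.671) = 0.527664 + 0.386238 = 0.9139. Pe*log2(M-1) = 0.329*log2(22) = 1.467153. Bound = H(Pe) + Pe*log2(M-1) = 0.527664 + 0.386238 + 1.467153 = 2.3811

2.3811 bits


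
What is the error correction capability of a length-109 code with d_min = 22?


Correction capability = floor((d-1)/2) = floor((22-1)/2) = 10

10 errors


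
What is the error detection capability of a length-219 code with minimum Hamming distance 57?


Detection capability = d_min - 1 = 57 - 1 = 56

56 errors


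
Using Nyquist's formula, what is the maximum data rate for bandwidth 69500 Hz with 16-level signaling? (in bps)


Rate = 2 * B * log2(M) = 2 * 69500 * 4.0 = 556000.0

556000.0 bps


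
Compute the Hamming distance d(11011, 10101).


Count differing positions: . ^ ^ ^ . = 3 differences

3


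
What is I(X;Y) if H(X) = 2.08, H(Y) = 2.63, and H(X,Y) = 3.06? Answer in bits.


I(X;Y) = H(X) + H(Y) - H(X,Y) = 2.08 + 2.63 - 3.06 = 1.65

1.65 bits


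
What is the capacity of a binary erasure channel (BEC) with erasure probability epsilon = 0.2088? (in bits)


C = 1 - epsilon = 1 - 0.2088 = 0.7912

0.7912 bits


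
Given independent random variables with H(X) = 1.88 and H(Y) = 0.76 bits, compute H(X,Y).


For independent variables, H(X,Y) = H(X) + H(Y) = 1.88 + 0.76 = 2.64

2.64 bits


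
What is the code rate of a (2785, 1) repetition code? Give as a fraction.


Rate = k/n = 1/2785

1/2785


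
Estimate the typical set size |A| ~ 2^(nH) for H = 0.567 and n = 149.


log2|A_typical| = nH = 149 * 0.567 = 84.483, so |A_typical| ~ 2^84.483 = 2.703e+25

2.703e+25


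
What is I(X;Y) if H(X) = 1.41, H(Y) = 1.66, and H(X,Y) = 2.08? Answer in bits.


I(X;Y) = H(X) + H(Y) - H(X,Y) = 1.41 + 1.66 - 2.08 = 0.99

0.99 bits


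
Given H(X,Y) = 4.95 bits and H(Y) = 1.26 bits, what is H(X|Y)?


H(X|Y) = H(X,Y) - H(Y) = 4.95 - 1.26 = 3.69

3.69 bits


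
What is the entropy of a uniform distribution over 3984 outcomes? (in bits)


H = log2(n) = log2(3984) = 11.96

11.96 bits


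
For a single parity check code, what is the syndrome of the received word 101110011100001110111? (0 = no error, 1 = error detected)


Syndrome = XOR of all bits = 1 XOR 0 XOR 1 XOR 1 XOR 1 XOR 0 XOR 0 XOR 1 XOR 1 XOR 1 XOR 0 XOR 0 XOR 0 XOR 0 XOR 1 XOR 1 XOR 1 XOR 0 XOR 1 XOR 1 XOR 1 = 1

1


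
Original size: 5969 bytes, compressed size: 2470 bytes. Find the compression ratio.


Ratio = original / compressed = 5969 / 2470 = 2.4166

2.4166


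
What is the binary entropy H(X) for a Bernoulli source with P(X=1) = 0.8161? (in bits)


H = -p*log2(p) - (1-p)*log2(1-p). -0.8161*log2(0.8161) = 0.239266; -0.1839*log2(0.1839) = 0.449269. H = 0.239266 + 0.449269 = 0.6885

0.6885 bits


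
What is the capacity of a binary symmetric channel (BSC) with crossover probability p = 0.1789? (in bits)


H(p) = -p*log2(p) - (1-p)*log2(1-p) = -0.1789*log2(0.1789) - 0.8211*log2(0.8211) = 0.444168 + 0.233496 = 0.6777. C = 1 - H(p) = 1 - 0.6777 = 0.3223

0.3223 bits


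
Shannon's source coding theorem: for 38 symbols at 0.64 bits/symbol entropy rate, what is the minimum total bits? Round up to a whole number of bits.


Minimum bits >= n * H = 38 * 0.64 = 24.32, rounded up to a whole number of bits = 25

25 bits


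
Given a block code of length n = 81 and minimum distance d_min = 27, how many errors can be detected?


Detection capability = d_min - 1 = 27 - 1 = 26

26 errors


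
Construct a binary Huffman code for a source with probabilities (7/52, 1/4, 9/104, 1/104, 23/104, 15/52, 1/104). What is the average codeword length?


Huffman construction (repeatedly merge the two least-probable nodes; each merge adds 1 bit to every symbol beneath it): 1/104 + 1/104 = 1/52; 1/52 + 9/104 = 11/104; 11/104 + 7/52 = 25/104; 23/104 + 25/104 = 6/13; 1/4 + 15/52 = 7/13; 6/13 + 7/13 = 1. Resulting codeword lengths (in the order the probabilities were given): (3, 2, 4, 5, 2, 2, 5). L_avg = sum(p_i * l_i) = 7/52*3 + 1/4*2 + 9/104*4 + 1/104*5 + 23/104*2 + 15/52*2 + 1/104*5 = 123/52 = 2.3654

2.3654 bits


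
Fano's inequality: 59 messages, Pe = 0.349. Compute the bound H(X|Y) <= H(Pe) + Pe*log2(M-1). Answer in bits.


H(Pe) = -Pe*log2(Pe) - (1-Pe)*log2(1-Pe) = -0.349*log2(0.349) - 0.651*log2(0.651) = 0.530027 + 0.403145 = 0.9332. Pe*log2(M-1) = 0.349*log2(58) = 2.044435. Bound = H(Pe) + Pe*log2(M-1) = 0.530027 + 0.403145 + 2.044435 = 2.9776

2.9776 bits


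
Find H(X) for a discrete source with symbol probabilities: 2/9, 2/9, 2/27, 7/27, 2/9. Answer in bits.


H = -sum(p_i * log2(p_i)). Terms: -(2/9)*log2(2/9) = 0.482206; -(2/9)*log2(2/9) = 0.482206; -(2/27)*log2(2/27) = 0.278140; -(7/27)*log2(7/27) = 0.504916; -(2/9)*log2(2/9) = 0.482206. H = 0.482206 + 0.482206 + 0.278140 + 0.504916 + 0.482206 = 2.2297

2.2297 bits


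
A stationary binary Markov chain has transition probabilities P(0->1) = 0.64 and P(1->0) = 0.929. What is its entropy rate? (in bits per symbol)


Stationary distribution: pi_0 = p10/(p01+p10) = 0.5921, pi_1 = 0.4079. Entropy rate H' = pi_0*H(p01) + pi_1*H(p10) = 0.5921*0.9427 + 0.4079*0.3696 = 0.7089

0.7089 bits/symbol


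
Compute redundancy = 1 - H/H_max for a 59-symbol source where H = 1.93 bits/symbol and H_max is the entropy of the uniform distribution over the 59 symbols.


H_max = log2(K) = log2(59) = 5.8826 bits/symbol. Redundancy = 1 - H/H_max = 1 - 1.93/5.8826 = 1 - 0.3281 = 0.6719

0.6719


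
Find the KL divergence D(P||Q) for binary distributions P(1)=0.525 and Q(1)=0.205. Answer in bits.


KL = p*log2(p/q) + (1-p)*log2((1-p)/(1-q)) = 0.525*log2(0.525/0.205) + 0.475*log2(0.475/0.795) = 0.3593

0.3593 bits


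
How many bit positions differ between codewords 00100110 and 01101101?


Count differing positions: . ^ . . ^ . ^ ^ = 4 differences

4


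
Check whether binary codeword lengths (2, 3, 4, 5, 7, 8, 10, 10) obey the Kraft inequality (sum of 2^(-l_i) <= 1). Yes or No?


Kraft sum = sum(2^(-l_i)) = 0.4824, need <= 1. Result: satisfied (a binary prefix-free code with these lengths exists)

Yes


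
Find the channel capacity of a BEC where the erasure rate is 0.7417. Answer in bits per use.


C = 1 - epsilon = 1 - 0.7417 = 0.2583

0.2583 bits


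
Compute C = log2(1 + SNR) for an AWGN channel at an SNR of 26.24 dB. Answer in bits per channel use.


SNR_linear = 10^(26.24/10) = 420.7266; C = log2(1 + SNR_linear) = log2(1 + 420.7266) = 8.7202

8.7202 bits/channel use


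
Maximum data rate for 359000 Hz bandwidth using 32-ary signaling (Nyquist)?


Rate = 2 * B * log2(M) = 2 * 359000 * 5.0 = 3590000.0

3590000.0 bps


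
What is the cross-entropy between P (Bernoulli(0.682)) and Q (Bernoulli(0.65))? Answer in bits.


H(P,Q) = -p*log2(q) - (1-p)*log2(1-q). -0.682*log2(0.65) = 0.423855; -0.318*log2(0.35) = 0.481634. H(P,Q) = 0.423855 + 0.481634 = 0.9055

0.9055 bits


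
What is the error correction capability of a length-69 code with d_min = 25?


Correction capability = floor((d-1)/2) = floor((25-1)/2) = 12

12 errors


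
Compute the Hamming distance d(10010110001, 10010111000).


Count differing positions: . . . . . . . ^ . . ^ = 2 differences

2


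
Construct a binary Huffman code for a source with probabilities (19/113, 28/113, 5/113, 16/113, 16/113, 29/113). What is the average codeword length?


Huffman construction (repeatedly merge the two least-probable nodes; each merge adds 1 bit to every symbol beneath it): 5/113 + 16/113 = 21/113; 16/113 + 19/113 = 35/113; 21/113 + 28/113 = 49/113; 29/113 + 35/113 = 64/113; 49/113 + 64/113 = 1. Resulting codeword lengths (in the order the probabilities were given): (3, 2, 3, 3, 3, 2). L_avg = sum(p_i * l_i) = 19/113*3 + 28/113*2 + 5/113*3 + 16/113*3 + 16/113*3 + 29/113*2 = 282/113 = 2.4956

2.4956 bits


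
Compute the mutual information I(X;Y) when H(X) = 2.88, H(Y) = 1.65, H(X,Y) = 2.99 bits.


I(X;Y) = H(X) + H(Y) - H(X,Y) = 2.88 + 1.65 - 2.99 = 1.54

1.54 bits


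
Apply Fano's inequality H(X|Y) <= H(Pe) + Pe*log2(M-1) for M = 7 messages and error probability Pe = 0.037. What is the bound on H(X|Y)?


H(Pe) = -Pe*log2(Pe) - (1-Pe)*log2(1-Pe) = -0.037*log2(0.037) - 0.963*log2(0.963) = 0.175984 + 0.052380 = 0.2284. Pe*log2(M-1) = 0.037*log2(6) = 0.095644. Bound = H(Pe) + Pe*log2(M-1) = 0.175984 + 0.052380 + 0.095644 = 0.324

0.324 bits


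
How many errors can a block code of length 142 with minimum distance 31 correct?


Correction capability = floor((d-1)/2) = floor((31-1)/2) = 15

15 errors


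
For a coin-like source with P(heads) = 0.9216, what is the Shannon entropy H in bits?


H = -p*log2(p) - (1-p)*log2(1-p). -0.9216*log2(0.9216) = 0.108553; -0.0784*log2(0.0784) = 0.287963. H = 0.108553 + 0.287963 = 0.3965

0.3965 bits


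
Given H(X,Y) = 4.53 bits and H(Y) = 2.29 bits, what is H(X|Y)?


H(X|Y) = H(X,Y) - H(Y) = 4.53 - 2.29 = 2.24

2.24 bits


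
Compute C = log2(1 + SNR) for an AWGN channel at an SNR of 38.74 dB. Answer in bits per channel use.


SNR_linear = 10^(38.74/10) = 7481.695; C = log2(1 + SNR_linear) = log2(1 + 7481.695) = 12.8693

12.8693 bits/channel use


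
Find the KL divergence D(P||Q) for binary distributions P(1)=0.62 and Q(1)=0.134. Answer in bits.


KL = p*log2(p/q) + (1-p)*log2((1-p)/(1-q)) = 0.62*log2(0.62/0.134) + 0.38*log2(0.38/0.866) = 0.9186

0.9186 bits


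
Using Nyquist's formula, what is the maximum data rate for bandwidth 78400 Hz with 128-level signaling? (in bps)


Rate = 2 * B * log2(M) = 2 * 78400 * 7.0 = 1097600.0

1097600.0 bps


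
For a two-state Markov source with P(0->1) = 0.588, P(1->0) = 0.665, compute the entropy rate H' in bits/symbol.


Stationary distribution: pi_0 = p10/(p01+p10) = 0.5307, pi_1 = 0.4693. Entropy rate H' = pi_0*H(p01) + pi_1*H(p10) = 0.5307*0.9775 + 0.4693*0.92 = 0.9505

0.9505 bits/symbol


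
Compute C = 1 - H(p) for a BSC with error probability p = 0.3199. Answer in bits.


H(p) = -p*log2(p) - (1-p)*log2(1-p) = -0.3199*log2(0.3199) - 0.6801*log2(0.6801) = 0.526014 + 0.378259 = 0.9043. C = 1 - H(p) = 1 - 0.9043 = 0.0957

0.0957 bits


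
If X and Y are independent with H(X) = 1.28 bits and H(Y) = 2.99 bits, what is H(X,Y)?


For independent variables, H(X,Y) = H(X) + H(Y) = 1.28 + 2.99 = 4.27

4.27 bits


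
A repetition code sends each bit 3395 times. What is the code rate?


Rate = k/n = 1/3395

1/3395


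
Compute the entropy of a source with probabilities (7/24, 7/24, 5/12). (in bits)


H = -sum(p_i * log2(p_i)). Terms: -(7/24)*log2(7/24) = 0.518469; -(7/24)*log2(7/24) = 0.518469; -(5/12)*log2(5/12) = 0.526264. H = 0.518469 + 0.518469 + 0.526264 = 1.5632

1.5632 bits


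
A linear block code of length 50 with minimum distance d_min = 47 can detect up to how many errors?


Detection capability = d_min - 1 = 47 - 1 = 46

46 errors


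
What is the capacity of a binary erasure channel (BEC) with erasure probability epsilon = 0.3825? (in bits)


C = 1 - epsilon = 1 - 0.3825 = 0.6175

0.6175 bits


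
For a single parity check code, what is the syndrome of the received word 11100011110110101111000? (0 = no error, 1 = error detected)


Syndrome = XOR of all bits = 1 XOR 1 XOR 1 XOR 0 XOR 0 XOR 0 XOR 1 XOR 1 XOR 1 XOR 1 XOR 0 XOR 1 XOR 1 XOR 0 XOR 1 XOR 0 XOR 1 XOR 1 XOR 1 XOR 1 XOR 0 XOR 0 XOR 0 = 0

0


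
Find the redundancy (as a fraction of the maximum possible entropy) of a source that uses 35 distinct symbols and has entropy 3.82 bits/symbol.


H_max = log2(K) = log2(35) = 5.1293 bits/symbol. Redundancy = 1 - H/H_max = 1 - 3.82/5.1293 = 1 - 0.7447 = 0.2553

0.2553


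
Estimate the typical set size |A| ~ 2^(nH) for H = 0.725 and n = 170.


log2|A_typical| = nH = 170 * 0.725 = 123.25, so |A_typical| ~ 2^123.25 = 1.265e+37

1.265e+37


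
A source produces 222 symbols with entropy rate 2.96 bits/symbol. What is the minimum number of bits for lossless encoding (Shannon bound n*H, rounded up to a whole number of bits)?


Minimum bits >= n * H = 222 * 2.96 = 657.12, rounded up to a whole number of bits = 658

658 bits


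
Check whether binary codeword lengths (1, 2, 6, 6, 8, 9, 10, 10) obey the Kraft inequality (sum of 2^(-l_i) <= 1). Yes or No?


Kraft sum = sum(2^(-l_i)) = 0.7891, need <= 1. Result: satisfied (a binary prefix-free code with these lengths exists)

Yes


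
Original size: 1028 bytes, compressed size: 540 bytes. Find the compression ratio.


Ratio = original / compressed = 1028 / 540 = 1.9037

1.9037


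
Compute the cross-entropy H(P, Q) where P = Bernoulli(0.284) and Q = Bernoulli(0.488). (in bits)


H(P,Q) = -p*log2(q) - (1-p)*log2(1-q). -0.284*log2(0.488) = 0.293953; -0.716*log2(0.512) = 0.691502. H(P,Q) = 0.293953 + 0.691502 = 0.9855

0.9855 bits


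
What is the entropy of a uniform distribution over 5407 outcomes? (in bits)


H = log2(n) = log2(5407) = 12.4006

12.4006 bits


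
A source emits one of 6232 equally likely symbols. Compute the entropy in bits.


H = log2(n) = log2(6232) = 12.6055

12.6055 bits


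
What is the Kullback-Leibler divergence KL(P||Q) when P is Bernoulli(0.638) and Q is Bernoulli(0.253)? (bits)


KL = p*log2(p/q) + (1-p)*log2((1-p)/(1-q)) = 0.638*log2(0.638/0.253) + 0.362*log2(0.362/0.747) = 0.473

0.473 bits


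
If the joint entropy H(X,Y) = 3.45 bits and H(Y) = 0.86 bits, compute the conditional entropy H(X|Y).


H(X|Y) = H(X,Y) - H(Y) = 3.45 - 0.86 = 2.59

2.59 bits


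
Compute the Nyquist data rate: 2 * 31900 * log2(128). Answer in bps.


Rate = 2 * B * log2(M) = 2 * 31900 * 7.0 = 446600.0

446600.0 bps


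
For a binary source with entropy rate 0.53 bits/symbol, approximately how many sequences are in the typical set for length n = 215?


log2|A_typical| = nH = 215 * 0.53 = 113.95, so |A_typical| ~ 2^113.95 = 2.006e+34

2.006e+34


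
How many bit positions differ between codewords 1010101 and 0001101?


Count differing positions: ^ . ^ ^ . . . = 3 differences

3


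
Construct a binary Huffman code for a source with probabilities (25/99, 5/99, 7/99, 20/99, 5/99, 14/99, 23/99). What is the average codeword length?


Huffman construction (repeatedly merge the two least-probable nodes; each merge adds 1 bit to every symbol beneath it): 5/99 + 5/99 = 10/99; 7/99 + 10/99 = 17/99; 14/99 + 17/99 = 31/99; 20/99 + 23/99 = 43/99; 25/99 + 31/99 = 56/99; 43/99 + 56/99 = 1. Resulting codeword lengths (in the order the probabilities were given): (2, 5, 4, 2, 5, 3, 2). L_avg = sum(p_i * l_i) = 25/99*2 + 5/99*5 + 7/99*4 + 20/99*2 + 5/99*5 + 14/99*3 + 23/99*2 = 256/99 = 2.5859

2.5859 bits


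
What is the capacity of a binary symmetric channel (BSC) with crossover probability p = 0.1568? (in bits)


H(p) = -p*log2(p) - (1-p)*log2(1-p) = -0.1568*log2(0.1568) - 0.8432*log2(0.8432) = 0.419127 + 0.207472 = 0.6266. C = 1 - H(p) = 1 - 0.6266 = 0.3734

0.3734 bits


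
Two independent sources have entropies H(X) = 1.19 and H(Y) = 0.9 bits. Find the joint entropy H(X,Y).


For independent variables, H(X,Y) = H(X) + H(Y) = 1.19 + 0.9 = 2.09

2.09 bits


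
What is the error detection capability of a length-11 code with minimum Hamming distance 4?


Detection capability = d_min - 1 = 4 - 1 = 3

3 errors


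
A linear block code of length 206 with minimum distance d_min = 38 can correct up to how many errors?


Correction capability = floor((d-1)/2) = floor((38-1)/2) = 18

18 errors


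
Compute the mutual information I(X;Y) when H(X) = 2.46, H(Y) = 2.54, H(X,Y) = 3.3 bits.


I(X;Y) = H(X) + H(Y) - H(X,Y) = 2.46 + 2.54 - 3.3 = 1.7

1.7 bits


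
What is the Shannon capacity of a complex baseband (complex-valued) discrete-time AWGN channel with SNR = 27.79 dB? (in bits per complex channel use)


SNR_linear = 10^(27.79/10) = 601.1737; C = log2(1 + SNR_linear) = log2(1 + 601.1737) = 9.234

9.234 bits/channel use


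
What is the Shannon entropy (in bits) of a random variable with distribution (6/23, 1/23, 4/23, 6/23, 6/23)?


H = -sum(p_i * log2(p_i)). Terms: -(6/23)*log2(6/23) = 0.505722; -(1/23)*log2(1/23) = 0.196677; -(4/23)*log2(4/23) = 0.438880; -(6/23)*log2(6/23) = 0.505722; -(6/23)*log2(6/23) = 0.505722. H = 0.505722 + 0.196677 + 0.438880 + 0.505722 + 0.505722 = 2.1527

2.1527 bits


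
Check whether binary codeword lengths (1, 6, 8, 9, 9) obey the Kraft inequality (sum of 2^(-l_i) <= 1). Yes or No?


Kraft sum = sum(2^(-l_i)) = 0.5234, need <= 1. Result: satisfied (a binary prefix-free code with these lengths exists)

Yes


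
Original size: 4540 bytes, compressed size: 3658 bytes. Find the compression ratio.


Ratio = original / compressed = 4540 / 3658 = 1.2411

1.2411


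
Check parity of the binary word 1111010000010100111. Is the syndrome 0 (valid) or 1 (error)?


Syndrome = XOR of all bits = 1 XOR 1 XOR 1 XOR 1 XOR 0 XOR 1 XOR 0 XOR 0 XOR 0 XOR 0 XOR 0 XOR 1 XOR 0 XOR 1 XOR 0 XOR 0 XOR 1 XOR 1 XOR 1 = 0

0


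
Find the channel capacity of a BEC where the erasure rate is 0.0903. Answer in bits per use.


C = 1 - epsilon = 1 - 0.0903 = 0.9097

0.9097 bits


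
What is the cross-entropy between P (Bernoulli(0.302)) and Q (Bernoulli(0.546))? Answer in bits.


H(P,Q) = -p*log2(q) - (1-p)*log2(1-q). -0.302*log2(0.546) = 0.263654; -0.698*log2(0.454) = 0.795187. H(P,Q) = 0.263654 + 0.795187 = 1.0588

1.0588 bits


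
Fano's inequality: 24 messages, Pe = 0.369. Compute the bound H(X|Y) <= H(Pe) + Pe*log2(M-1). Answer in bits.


H(Pe) = -Pe*log2(Pe) - (1-Pe)*log2(1-Pe) = -0.369*log2(0.369) - 0.631*log2(0.631) = 0.530735 + 0.419166 = 0.9499. Pe*log2(M-1) = 0.369*log2(23) = 1.669194. Bound = H(Pe) + Pe*log2(M-1) = 0.530735 + 0.419166 + 1.669194 = 2.6191

2.6191 bits


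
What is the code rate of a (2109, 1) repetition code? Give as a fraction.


Rate = k/n = 1/2109

1/2109


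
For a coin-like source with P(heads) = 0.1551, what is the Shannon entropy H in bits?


H = -p*log2(p) - (1-p)*log2(1-p). -0.1551*log2(0.1551) = 0.417022; -0.8449*log2(0.8449) = 0.205435. H = 0.417022 + 0.205435 = 0.6225

0.6225 bits


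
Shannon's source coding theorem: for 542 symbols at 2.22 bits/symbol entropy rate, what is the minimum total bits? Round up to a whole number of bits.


Minimum bits >= n * H = 542 * 2.22 = 1203.24, rounded up to a whole number of bits = 1204

1204 bits


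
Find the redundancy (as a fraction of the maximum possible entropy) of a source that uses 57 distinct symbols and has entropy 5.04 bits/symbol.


H_max = log2(K) = log2(57) = 5.8329 bits/symbol. Redundancy = 1 - H/H_max = 1 - 5.04/5.8329 = 1 - 0.8641 = 0.1359

0.1359


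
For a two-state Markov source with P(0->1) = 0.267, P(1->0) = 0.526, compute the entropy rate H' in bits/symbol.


Stationary distribution: pi_0 = p10/(p01+p10) = 0.6633, pi_1 = 0.3367. Entropy rate H' = pi_0*H(p01) + pi_1*H(p10) = 0.6633*0.8371 + 0.3367*0.998 = 0.8913

0.8913 bits/symbol


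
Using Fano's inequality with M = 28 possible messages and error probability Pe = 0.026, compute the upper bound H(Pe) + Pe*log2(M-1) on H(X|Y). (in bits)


H(Pe) = -Pe*log2(Pe) - (1-Pe)*log2(1-Pe) = -0.026*log2(0.026) - 0.974*log2(0.974) = 0.136899 + 0.037018 = 0.1739. Pe*log2(M-1) = 0.026*log2(27) = 0.123627. Bound = H(Pe) + Pe*log2(M-1) = 0.136899 + 0.037018 + 0.123627 = 0.2975

0.2975 bits


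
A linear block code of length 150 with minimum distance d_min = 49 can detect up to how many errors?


Detection capability = d_min - 1 = 49 - 1 = 48

48 errors


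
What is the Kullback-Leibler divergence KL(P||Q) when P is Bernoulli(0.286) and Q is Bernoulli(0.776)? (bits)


KL = p*log2(p/q) + (1-p)*log2((1-p)/(1-q)) = 0.286*log2(0.286/0.776) + 0.714*log2(0.714/0.224) = 0.7823

0.7823 bits


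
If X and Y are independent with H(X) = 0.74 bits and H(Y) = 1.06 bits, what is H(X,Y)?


For independent variables, H(X,Y) = H(X) + H(Y) = 0.74 + 1.06 = 1.8

1.8 bits


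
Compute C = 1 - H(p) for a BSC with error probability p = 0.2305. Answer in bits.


H(p) = -p*log2(p) - (1-p)*log2(1-p) = -0.2305*log2(0.2305) - 0.7695*log2(0.7695) = 0.488006 + 0.290876 = 0.7789. C = 1 - H(p) = 1 - 0.7789 = 0.2211

0.2211 bits


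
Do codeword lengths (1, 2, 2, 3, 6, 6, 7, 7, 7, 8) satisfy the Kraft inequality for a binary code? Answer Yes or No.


Kraft sum = sum(2^(-l_i)) = 1.1836, need <= 1. Result: violated (a binary prefix-free code with these lengths cannot exist)

No


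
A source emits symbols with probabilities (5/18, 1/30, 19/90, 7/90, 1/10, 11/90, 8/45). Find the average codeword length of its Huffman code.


Huffman construction (repeatedly merge the two least-probable nodes; each merge adds 1 bit to every symbol beneath it): 1/30 + 7/90 = 1/9; 1/10 + 1/9 = 19/90; 11/90 + 8/45 = 3/10; 19/90 + 19/90 = 19/45; 5/18 + 3/10 = 26/45; 19/45 + 26/45 = 1. Resulting codeword lengths (in the order the probabilities were given): (2, 4, 2, 4, 3, 3, 3). L_avg = sum(p_i * l_i) = 5/18*2 + 1/30*4 + 19/90*2 + 7/90*4 + 1/10*3 + 11/90*3 + 8/45*3 = 118/45 = 2.6222

2.6222 bits


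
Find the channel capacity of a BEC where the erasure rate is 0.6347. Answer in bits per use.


C = 1 - epsilon = 1 - 0.6347 = 0.3653

0.3653 bits


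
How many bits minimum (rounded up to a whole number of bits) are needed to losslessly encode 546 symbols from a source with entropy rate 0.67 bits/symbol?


Minimum bits >= n * H = 546 * 0.67 = 365.82, rounded up to a whole number of bits = 366

366 bits


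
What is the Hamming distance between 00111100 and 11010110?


Count differing positions: ^ ^ ^ . ^ . ^ . = 5 differences

5


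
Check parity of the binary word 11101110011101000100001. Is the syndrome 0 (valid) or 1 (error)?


Syndrome = XOR of all bits = 1 XOR 1 XOR 1 XOR 0 XOR 1 XOR 1 XOR 1 XOR 0 XOR 0 XOR 1 XOR 1 XOR 1 XOR 0 XOR 1 XOR 0 XOR 0 XOR 0 XOR 1 XOR 0 XOR 0 XOR 0 XOR 0 XOR 1 = 0

0


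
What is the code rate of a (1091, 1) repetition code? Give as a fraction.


Rate = k/n = 1/1091

1/1091


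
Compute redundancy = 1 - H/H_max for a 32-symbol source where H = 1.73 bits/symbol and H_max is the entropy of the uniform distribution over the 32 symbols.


H_max = log2(K) = log2(32) = 5.0 bits/symbol. Redundancy = 1 - H/H_max = 1 - 1.73/5.0 = 1 - 0.346 = 0.654

0.654


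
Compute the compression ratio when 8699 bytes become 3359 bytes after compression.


Ratio = original / compressed = 8699 / 3359 = 2.5898

2.5898


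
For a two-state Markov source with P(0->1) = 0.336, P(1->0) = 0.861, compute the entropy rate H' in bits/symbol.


Stationary distribution: pi_0 = p10/(p01+p10) = 0.7193, pi_1 = 0.2807. Entropy rate H' = pi_0*H(p01) + pi_1*H(p10) = 0.7193*0.9209 + 0.2807*0.5816 = 0.8257

0.8257 bits/symbol


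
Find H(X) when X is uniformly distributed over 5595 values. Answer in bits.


H = log2(n) = log2(5595) = 12.4499

12.4499 bits


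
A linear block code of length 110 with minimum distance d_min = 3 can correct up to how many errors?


Correction capability = floor((d-1)/2) = floor((3-1)/2) = 1

1 errors


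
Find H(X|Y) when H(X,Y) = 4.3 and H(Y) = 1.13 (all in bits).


H(X|Y) = H(X,Y) - H(Y) = 4.3 - 1.13 = 3.17

3.17 bits


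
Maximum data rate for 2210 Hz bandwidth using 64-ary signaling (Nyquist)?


Rate = 2 * B * log2(M) = 2 * 2210 * 6.0 = 26520.0

26520.0 bps


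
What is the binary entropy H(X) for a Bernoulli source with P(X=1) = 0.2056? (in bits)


H = -p*log2(p) - (1-p)*log2(1-p). -0.2056*log2(0.2056) = 0.469197; -0.7944*log2(0.7944) = 0.263790. H = 0.469197 + 0.263790 = 0.733

0.733 bits


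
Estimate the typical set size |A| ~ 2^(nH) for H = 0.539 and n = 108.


log2|A_typical| = nH = 108 * 0.539 = 58.212, so |A_typical| ~ 2^58.212 = 3.339e+17

3.339e+17


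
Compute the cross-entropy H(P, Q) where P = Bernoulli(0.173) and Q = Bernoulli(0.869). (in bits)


H(P,Q) = -p*log2(q) - (1-p)*log2(1-q). -0.173*log2(0.869) = 0.035045; -0.827*log2(0.131) = 2.425063. H(P,Q) = 0.035045 + 2.425063 = 2.4601

2.4601 bits


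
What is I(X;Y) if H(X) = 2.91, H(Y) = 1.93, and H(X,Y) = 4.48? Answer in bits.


I(X;Y) = H(X) + H(Y) - H(X,Y) = 2.91 + 1.93 - 4.48 = 0.36

0.36 bits


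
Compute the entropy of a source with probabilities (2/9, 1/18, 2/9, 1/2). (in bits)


H = -sum(p_i * log2(p_i)). Terms: -(2/9)*log2(2/9) = 0.482206; -(1/18)*log2(1/18) = 0.231663; -(2/9)*log2(2/9) = 0.482206; -(1/2)*log2(1/2) = 0.500000. H = 0.482206 + 0.231663 + 0.482206 + 0.500000 = 1.6961

1.6961 bits


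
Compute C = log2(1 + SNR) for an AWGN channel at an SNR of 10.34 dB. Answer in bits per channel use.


SNR_linear = 10^(10.34/10) = 10.8143; C = log2(1 + SNR_linear) = log2(1 + 10.8143) = 3.5625

3.5625 bits/channel use


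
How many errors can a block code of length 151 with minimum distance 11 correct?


Correction capability = floor((d-1)/2) = floor((11-1)/2) = 5

5 errors


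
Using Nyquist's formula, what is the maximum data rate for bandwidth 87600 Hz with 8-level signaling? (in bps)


Rate = 2 * B * log2(M) = 2 * 87600 * 3.0 = 525600.0

525600.0 bps


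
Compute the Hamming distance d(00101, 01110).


Count differing positions: . ^ . ^ ^ = 3 differences

3


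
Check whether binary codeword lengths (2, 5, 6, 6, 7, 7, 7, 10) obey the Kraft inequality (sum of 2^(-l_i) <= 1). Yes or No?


Kraft sum = sum(2^(-l_i)) = 0.3369, need <= 1. Result: satisfied (a binary prefix-free code with these lengths exists)

Yes


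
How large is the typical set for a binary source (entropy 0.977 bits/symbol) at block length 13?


log2|A_typical| = nH = 13 * 0.977 = 12.701, so |A_typical| ~ 2^12.701 = 6.659e+03

6.659e+03


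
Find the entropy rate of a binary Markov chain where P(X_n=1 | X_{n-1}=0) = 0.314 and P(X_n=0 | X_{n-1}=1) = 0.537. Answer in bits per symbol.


Stationary distribution: pi_0 = p10/(p01+p10) = 0.631, pi_1 = 0.369. Entropy rate H' = pi_0*H(p01) + pi_1*H(p10) = 0.631*0.8977 + 0.369*0.996 = 0.934

0.934 bits/symbol


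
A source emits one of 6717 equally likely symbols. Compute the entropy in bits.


H = log2(n) = log2(6717) = 12.7136

12.7136 bits


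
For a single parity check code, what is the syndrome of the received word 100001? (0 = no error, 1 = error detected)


Syndrome = XOR of all bits = 1 XOR 0 XOR 0 XOR 0 XOR 0 XOR 1 = 0

0


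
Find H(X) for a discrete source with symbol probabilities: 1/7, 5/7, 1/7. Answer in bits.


H = -sum(p_i * log2(p_i)). Terms: -(1/7)*log2(1/7) = 0.401051; -(5/7)*log2(5/7) = 0.346733; -(1/7)*log2(1/7) = 0.401051. H = 0.401051 + 0.346733 + 0.401051 = 1.1488

1.1488 bits


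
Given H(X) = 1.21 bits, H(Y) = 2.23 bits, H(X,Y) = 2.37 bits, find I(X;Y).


I(X;Y) = H(X) + H(Y) - H(X,Y) = 1.21 + 2.23 - 2.37 = 1.07

1.07 bits


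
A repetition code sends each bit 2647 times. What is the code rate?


Rate = k/n = 1/2647

1/2647


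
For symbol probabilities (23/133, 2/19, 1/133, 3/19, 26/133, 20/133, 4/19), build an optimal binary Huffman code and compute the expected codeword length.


Huffman construction (repeatedly merge the two least-probable nodes; each merge adds 1 bit to every symbol beneath it): 1/133 + 2/19 = 15/133; 15/133 + 20/133 = 5/19; 3/19 + 23/133 = 44/133; 26/133 + 4/19 = 54/133; 5/19 + 44/133 = 79/133; 54/133 + 79/133 = 1. Resulting codeword lengths (in the order the probabilities were given): (3, 4, 4, 3, 2, 3, 2). L_avg = sum(p_i * l_i) = 23/133*3 + 2/19*4 + 1/133*4 + 3/19*3 + 26/133*2 + 20/133*3 + 4/19*2 = 360/133 = 2.7068

2.7068 bits


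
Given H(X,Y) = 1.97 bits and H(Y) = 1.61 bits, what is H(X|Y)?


H(X|Y) = H(X,Y) - H(Y) = 1.97 - 1.61 = 0.36

0.36 bits


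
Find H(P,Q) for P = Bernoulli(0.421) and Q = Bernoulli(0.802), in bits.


H(P,Q) = -p*log2(q) - (1-p)*log2(1-q). -0.421*log2(0.802) = 0.134015; -0.579*log2(0.198) = 1.352792. H(P,Q) = 0.134015 + 1.352792 = 1.4868

1.4868 bits


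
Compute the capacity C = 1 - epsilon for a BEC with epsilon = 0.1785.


C = 1 - epsilon = 1 - 0.1785 = 0.8215

0.8215 bits


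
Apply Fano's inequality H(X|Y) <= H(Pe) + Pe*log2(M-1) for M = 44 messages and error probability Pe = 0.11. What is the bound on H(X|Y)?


H(Pe) = -Pe*log2(Pe) - (1-Pe)*log2(1-Pe) = -0.11*log2(0.11) - 0.89*log2(0.89) = 0.350287 + 0.149629 = 0.4999. Pe*log2(M-1) = 0.11*log2(43) = 0.596889. Bound = H(Pe) + Pe*log2(M-1) = 0.350287 + 0.149629 + 0.596889 = 1.0968

1.0968 bits


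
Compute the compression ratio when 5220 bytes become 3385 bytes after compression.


Ratio = original / compressed = 5220 / 3385 = 1.5421

1.5421


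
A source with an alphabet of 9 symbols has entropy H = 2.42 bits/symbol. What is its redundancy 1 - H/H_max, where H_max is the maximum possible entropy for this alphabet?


H_max = log2(K) = log2(9) = 3.1699 bits/symbol. Redundancy = 1 - H/H_max = 1 - 2.42/3.1699 = 1 - 0.7634 = 0.2366

0.2366


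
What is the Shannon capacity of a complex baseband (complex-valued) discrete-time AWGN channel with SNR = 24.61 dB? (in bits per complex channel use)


SNR_linear = 10^(24.61/10) = 289.068; C = log2(1 + SNR_linear) = log2(1 + 289.068) = 8.1802

8.1802 bits/channel use


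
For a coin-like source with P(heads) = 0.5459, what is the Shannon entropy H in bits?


H = -p*log2(p) - (1-p)*log2(1-p). -0.5459*log2(0.5459) = 0.476730; -0.4541*log2(0.4541) = 0.517183. H = 0.476730 + 0.517183 = 0.9939

0.9939 bits


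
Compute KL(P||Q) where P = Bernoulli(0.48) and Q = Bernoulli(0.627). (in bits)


KL = p*log2(p/q) + (1-p)*log2((1-p)/(1-q)) = 0.48*log2(0.48/0.627) + 0.52*log2(0.52/0.373) = 0.0642

0.0642 bits


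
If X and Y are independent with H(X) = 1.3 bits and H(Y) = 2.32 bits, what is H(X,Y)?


For independent variables, H(X,Y) = H(X) + H(Y) = 1.3 + 2.32 = 3.62

3.62 bits


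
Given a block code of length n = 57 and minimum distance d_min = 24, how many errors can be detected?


Detection capability = d_min - 1 = 24 - 1 = 23

23 errors


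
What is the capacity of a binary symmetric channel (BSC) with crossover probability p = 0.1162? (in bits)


H(p) = -p*log2(p) - (1-p)*log2(1-p) = -0.1162*log2(0.1162) - 0.8838*log2(0.8838) = 0.360838 + 0.157500 = 0.5183. C = 1 - H(p) = 1 - 0.5183 = 0.4817

0.4817 bits


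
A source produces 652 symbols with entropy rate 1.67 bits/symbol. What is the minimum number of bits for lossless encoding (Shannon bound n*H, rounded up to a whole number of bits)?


Minimum bits >= n * H = 652 * 1.67 = 1088.84, rounded up to a whole number of bits = 1089

1089 bits


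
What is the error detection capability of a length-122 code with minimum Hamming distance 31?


Detection capability = d_min - 1 = 31 - 1 = 30

30 errors


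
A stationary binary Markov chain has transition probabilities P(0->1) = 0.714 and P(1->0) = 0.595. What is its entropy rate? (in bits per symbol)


Stationary distribution: pi_0 = p10/(p01+p10) = 0.4545, pi_1 = 0.5455. Entropy rate H' = pi_0*H(p01) + pi_1*H(p10) = 0.4545*0.8635 + 0.5455*0.9738 = 0.9237

0.9237 bits/symbol


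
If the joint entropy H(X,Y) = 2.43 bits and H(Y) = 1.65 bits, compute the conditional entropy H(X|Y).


H(X|Y) = H(X,Y) - H(Y) = 2.43 - 1.65 = 0.78

0.78 bits


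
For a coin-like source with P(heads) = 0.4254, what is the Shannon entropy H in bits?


H = -p*log2(p) - (1-p)*log2(1-p). -0.4254*log2(0.4254) = 0.524564; -0.5746*log2(0.5746) = 0.459318. H = 0.524564 + 0.459318 = 0.9839

0.9839 bits


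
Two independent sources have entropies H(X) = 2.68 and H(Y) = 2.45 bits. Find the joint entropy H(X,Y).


For independent variables, H(X,Y) = H(X) + H(Y) = 2.68 + 2.45 = 5.13

5.13 bits


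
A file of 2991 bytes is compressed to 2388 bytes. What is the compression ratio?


Ratio = original / compressed = 2991 / 2388 = 1.2525

1.2525


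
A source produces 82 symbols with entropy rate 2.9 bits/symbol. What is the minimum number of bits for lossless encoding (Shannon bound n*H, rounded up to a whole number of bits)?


Minimum bits >= n * H = 82 * 2.9 = 237.8, rounded up to a whole number of bits = 238

238 bits


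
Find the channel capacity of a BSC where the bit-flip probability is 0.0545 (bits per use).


H(p) = -p*log2(p) - (1-p)*log2(1-p) = -0.0545*log2(0.0545) - 0.9455*log2(0.9455) = 0.228769 + 0.076444 = 0.3052. C = 1 - H(p) = 1 - 0.3052 = 0.6948

0.6948 bits


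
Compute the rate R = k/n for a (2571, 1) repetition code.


Rate = k/n = 1/2571

1/2571


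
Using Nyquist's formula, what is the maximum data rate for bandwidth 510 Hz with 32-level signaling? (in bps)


Rate = 2 * B * log2(M) = 2 * 510 * 5.0 = 5100.0

5100.0 bps


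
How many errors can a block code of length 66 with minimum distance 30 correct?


Correction capability = floor((d-1)/2) = floor((30-1)/2) = 14

14 errors


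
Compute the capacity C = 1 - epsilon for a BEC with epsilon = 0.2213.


C = 1 - epsilon = 1 - 0.2213 = 0.7787

0.7787 bits


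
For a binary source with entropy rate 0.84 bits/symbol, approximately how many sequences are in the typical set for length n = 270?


log2|A_typical| = nH = 270 * 0.84 = 226.8, so |A_typical| ~ 2^226.8 = 1.878e+68

1.878e+68


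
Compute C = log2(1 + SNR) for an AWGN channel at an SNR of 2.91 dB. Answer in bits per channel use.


SNR_linear = 10^(2.91/10) = 1.9543; C = log2(1 + SNR_linear) = log2(1 + 1.9543) = 1.5628

1.5628 bits/channel use


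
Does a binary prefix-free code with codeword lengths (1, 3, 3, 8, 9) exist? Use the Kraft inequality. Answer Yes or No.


Kraft sum = sum(2^(-l_i)) = 0.7559, need <= 1. Result: satisfied (a binary prefix-free code with these lengths exists)

Yes


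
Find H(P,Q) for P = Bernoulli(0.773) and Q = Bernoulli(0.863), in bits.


H(P,Q) = -p*log2(q) - (1-p)*log2(1-q). -0.773*log2(0.863) = 0.164315; -0.227*log2(0.137) = 0.650980. H(P,Q) = 0.164315 + 0.650980 = 0.8153

0.8153 bits


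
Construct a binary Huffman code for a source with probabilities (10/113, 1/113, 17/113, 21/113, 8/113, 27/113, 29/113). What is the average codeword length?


Huffman construction (repeatedly merge the two least-probable nodes; each merge adds 1 bit to every symbol beneath it): 1/113 + 8/113 = 9/113; 9/113 + 10/113 = 19/113; 17/113 + 19/113 = 36/113; 21/113 + 27/113 = 48/113; 29/113 + 36/113 = 65/113; 48/113 + 65/113 = 1. Resulting codeword lengths (in the order the probabilities were given): (4, 5, 3, 2, 5, 2, 2). L_avg = sum(p_i * l_i) = 10/113*4 + 1/113*5 + 17/113*3 + 21/113*2 + 8/113*5 + 27/113*2 + 29/113*2 = 290/113 = 2.5664

2.5664 bits


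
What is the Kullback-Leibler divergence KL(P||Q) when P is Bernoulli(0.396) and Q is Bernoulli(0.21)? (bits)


KL = p*log2(p/q) + (1-p)*log2((1-p)/(1-q)) = 0.396*log2(0.396/0.21) + 0.604*log2(0.604/0.79) = 0.1285

0.1285 bits


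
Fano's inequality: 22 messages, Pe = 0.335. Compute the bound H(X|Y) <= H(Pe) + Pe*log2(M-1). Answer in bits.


H(Pe) = -Pe*log2(Pe) - (1-Pe)*log2(1-Pe) = -0.335*log2(0.335) - 0.665*log2(0.665) = 0.528552 + 0.391402 = 0.92. Pe*log2(M-1) = 0.335*log2(21) = 1.471426. Bound = H(Pe) + Pe*log2(M-1) = 0.528552 + 0.391402 + 1.471426 = 2.3914

2.3914 bits


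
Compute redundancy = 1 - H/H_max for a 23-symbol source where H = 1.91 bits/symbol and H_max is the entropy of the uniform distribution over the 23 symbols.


H_max = log2(K) = log2(23) = 4.5236 bits/symbol. Redundancy = 1 - H/H_max = 1 - 1.91/4.5236 = 1 - 0.4222 = 0.5778

0.5778


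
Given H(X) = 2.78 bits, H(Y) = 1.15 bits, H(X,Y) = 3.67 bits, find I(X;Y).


I(X;Y) = H(X) + H(Y) - H(X,Y) = 2.78 + 1.15 - 3.67 = 0.26

0.26 bits


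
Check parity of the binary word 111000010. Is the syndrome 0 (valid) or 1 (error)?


Syndrome = XOR of all bits = 1 XOR 1 XOR 1 XOR 0 XOR 0 XOR 0 XOR 0 XOR 1 XOR 0 = 0

0


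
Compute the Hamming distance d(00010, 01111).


Count differing positions: . ^ ^ . ^ = 3 differences

3


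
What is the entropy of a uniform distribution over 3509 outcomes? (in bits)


H = log2(n) = log2(3509) = 11.7768

11.7768 bits


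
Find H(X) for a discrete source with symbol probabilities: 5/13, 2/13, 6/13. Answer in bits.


H = -sum(p_i * log2(p_i)). Terms: -(5/13)*log2(5/13) = 0.530197; -(2/13)*log2(2/13) = 0.415452; -(6/13)*log2(6/13) = 0.514836. H = 0.530197 + 0.415452 + 0.514836 = 1.4605

1.4605 bits


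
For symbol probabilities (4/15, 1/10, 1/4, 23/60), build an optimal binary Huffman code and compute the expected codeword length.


Huffman construction (repeatedly merge the two least-probable nodes; each merge adds 1 bit to every symbol beneath it): 1/10 + 1/4 = 7/20; 4/15 + 7/20 = 37/60; 23/60 + 37/60 = 1. Resulting codeword lengths (in the order the probabilities were given): (2, 3, 3, 1). L_avg = sum(p_i * l_i) = 4/15*2 + 1/10*3 + 1/4*3 + 23/60*1 = 59/30 = 1.9667

1.9667 bits


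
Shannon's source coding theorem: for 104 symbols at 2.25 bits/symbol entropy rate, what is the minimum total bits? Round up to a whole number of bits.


Minimum bits >= n * H = 104 * 2.25 = 234.0, rounded up to a whole number of bits = 234

234 bits


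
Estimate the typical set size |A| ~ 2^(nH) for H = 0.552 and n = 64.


log2|A_typical| = nH = 64 * 0.552 = 35.328, so |A_typical| ~ 2^35.328 = 4.313e+10

4.313e+10


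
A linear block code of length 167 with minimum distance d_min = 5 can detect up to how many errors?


Detection capability = d_min - 1 = 5 - 1 = 4

4 errors


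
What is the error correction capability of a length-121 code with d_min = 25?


Correction capability = floor((d-1)/2) = floor((25-1)/2) = 12

12 errors


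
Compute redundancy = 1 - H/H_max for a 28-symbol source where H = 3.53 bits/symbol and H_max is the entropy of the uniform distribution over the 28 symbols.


H_max = log2(K) = log2(28) = 4.8074 bits/symbol. Redundancy = 1 - H/H_max = 1 - 3.53/4.8074 = 1 - 0.7343 = 0.2657

0.2657


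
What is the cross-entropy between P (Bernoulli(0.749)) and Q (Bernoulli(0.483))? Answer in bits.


H(P,Q) = -p*log2(q) - (1-p)*log2(1-q). -0.749*log2(0.483) = 0.786379; -0.251*log2(0.517) = 0.238893. H(P,Q) = 0.786379 + 0.238893 = 1.0253

1.0253 bits


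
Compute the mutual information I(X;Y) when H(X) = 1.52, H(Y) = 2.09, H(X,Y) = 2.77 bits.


I(X;Y) = H(X) + H(Y) - H(X,Y) = 1.52 + 2.09 - 2.77 = 0.84

0.84 bits


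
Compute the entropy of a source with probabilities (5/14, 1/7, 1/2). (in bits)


H = -sum(p_i * log2(p_i)). Terms: -(5/14)*log2(5/14) = 0.530510; -(1/7)*log2(1/7) = 0.401051; -(1/2)*log2(1/2) = 0.500000. H = 0.530510 + 0.401051 + 0.500000 = 1.4316

1.4316 bits


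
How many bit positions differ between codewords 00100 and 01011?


Count differing positions: . ^ ^ ^ ^ = 4 differences

4


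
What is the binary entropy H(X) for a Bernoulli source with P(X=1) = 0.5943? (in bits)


H = -p*log2(p) - (1-p)*log2(1-p). -0.5943*log2(0.5943) = 0.446163; -0.4057*log2(0.4057) = 0.528025. H = 0.446163 + 0.528025 = 0.9742

0.9742 bits


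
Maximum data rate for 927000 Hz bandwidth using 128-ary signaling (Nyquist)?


Rate = 2 * B * log2(M) = 2 * 927000 * 7.0 = 12978000.0

12978000.0 bps


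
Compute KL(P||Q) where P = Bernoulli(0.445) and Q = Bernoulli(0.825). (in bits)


KL = p*log2(p/q) + (1-p)*log2((1-p)/(1-q)) = 0.445*log2(0.445/0.825) + 0.555*log2(0.555/0.175) = 0.5278

0.5278 bits


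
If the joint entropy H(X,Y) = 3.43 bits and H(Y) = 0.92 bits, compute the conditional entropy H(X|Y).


H(X|Y) = H(X,Y) - H(Y) = 3.43 - 0.92 = 2.51

2.51 bits
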